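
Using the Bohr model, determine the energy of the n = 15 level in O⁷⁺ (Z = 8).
-3.87 eV

For hydrogen-like ions, the energy levels scale with Z²:
E_n = -13.6057 Z² / n² eV

For O⁷⁺ (Z = 8) at n = 15:
E_15 = -13.6057 × 8² / 15²
E_15 = -13.6057 × 64 / 225
E_15 = -870.7648 / 225
E_15 = -3.87 eV

The energy is 64 times more negative than hydrogen at the same n due to the stronger nuclear charge.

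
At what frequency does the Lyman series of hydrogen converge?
3.29e+15 Hz

The series limit corresponds to the transition from n = ∞ to n = 1.
This is the highest energy (shortest wavelength) transition in the Lyman series.

E_∞ = 0 eV
E_1 = -13.6057 / 1² = -13.6057000 eV

Energy at series limit:
ΔE = E_∞ - E_1 = 0 - (-13.6057000) = 13.6057000 eV
E = 13.6057000 eV × (1.602177 × 10⁻¹⁹ J/eV) = 2.1799e-18 J
f = E/h = 2.1799e-18 J / (6.62607 × 10⁻³⁴ J·s) = 3.29e+15 Hz

This energy equals the ionization energy from the n = 1 state of hydrogen.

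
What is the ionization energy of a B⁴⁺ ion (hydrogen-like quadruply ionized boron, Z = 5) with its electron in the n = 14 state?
1.73542 eV

The ionization energy is the energy needed to remove the electron completely (n → ∞).

For a hydrogen-like ion with Z = 5, E_n = -13.6057 Z² / n² eV.

At n = 14: E_14 = -13.6057 × 5² / 14² = -1.73542092 eV
At n = ∞: E_∞ = 0 eV

Ionization energy = E_∞ - E_14 = 0 - (-1.73542092) = 1.73542092 eV
Ionization energy ≈ 1.73542 eV

This is also called the binding energy of the electron in state n = 14.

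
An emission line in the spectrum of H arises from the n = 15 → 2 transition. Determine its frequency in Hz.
8.078e+14 Hz

First, find the transition energy:
E_15 = -13.6057 / 15² = -0.060470 eV
E_2 = -13.6057 / 2² = -3.401425 eV
|ΔE| = |E_2 - E_15| = 3.340955 eV

Convert to Joules: E = 3.340955 eV × (1.602177 × 10⁻¹⁹ J/eV) = 5.35280e-19 J

Using E = hf:
f = E/h = 5.35280e-19 J / (6.62607 × 10⁻³⁴ J·s)
f = 8.078e+14 Hz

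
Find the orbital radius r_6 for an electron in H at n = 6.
1.9050 nm (or 19.0504 Å)

The Bohr radius formula is:
r_n = n² a₀ / Z

where a₀ = 0.0529177 nm is the Bohr radius.

For H (Z = 1) at n = 6:
r_6 = 6² × 0.0529177 nm / 1
r_6 = 36 × 0.0529177 nm / 1
r_6 = 1.90504 nm / 1
r_6 = 1.9050 nm

The electron orbits at approximately 1.9050 nm from the nucleus.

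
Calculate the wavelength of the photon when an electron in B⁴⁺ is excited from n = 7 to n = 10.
350.21170 nm

First, find the transition energy using E_n = -13.6057 Z² / n² eV:
E_7 = -13.6057 × 5² / 7² = -6.941683673 eV
E_10 = -13.6057 × 5² / 10² = -3.401425000 eV

Photon energy: |ΔE| = |E_10 - E_7| = 3.540258673 eV

Convert to wavelength using E = hc/λ with hc = 1239.84 eV·nm:
λ = hc/E = 1239.84 eV·nm / 3.540258673 eV
λ = 350.21170 nm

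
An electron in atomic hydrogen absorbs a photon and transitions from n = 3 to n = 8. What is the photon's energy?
1.299155 eV

The energy levels of a hydrogen-like atom are E_n = -13.6057 eV / n².

Energy at n = 3: E_3 = -13.6057 / 3² = -1.511744444 eV
Energy at n = 8: E_8 = -13.6057 / 8² = -0.212589063 eV

The excitation energy is the difference:
ΔE = E_8 - E_3
ΔE = -0.212589063 - (-1.511744444)
ΔE = 1.299155 eV

Since this is positive, energy must be absorbed (photon absorption).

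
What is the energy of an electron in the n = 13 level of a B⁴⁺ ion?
-2.01 eV

For hydrogen-like ions, the energy levels scale with Z²:
E_n = -13.6057 Z² / n² eV

For B⁴⁺ (Z = 5) at n = 13:
E_13 = -13.6057 × 5² / 13²
E_13 = -13.6057 × 25 / 169
E_13 = -340.1425 / 169
E_13 = -2.01 eV

The energy is 25 times more negative than hydrogen at the same n due to the stronger nuclear charge.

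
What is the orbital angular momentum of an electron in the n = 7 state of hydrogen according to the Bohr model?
7.382e-34 J·s (or 7ℏ)

In the Bohr model, angular momentum is quantized:
L = nℏ

where ℏ = h/(2π) = 1.05457e-34 J·s

For n = 7:
L = 7 × 1.05457e-34 J·s
L = 7.382e-34 J·s

This can also be written as L = 7ℏ.
The angular momentum is an integer multiple of the reduced Planck constant.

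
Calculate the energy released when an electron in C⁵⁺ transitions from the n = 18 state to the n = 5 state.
18.080 eV

The energy levels are E_n = -13.6057 Z² eV / n².

Energy at n = 18: E_18 = -13.6057 × 6² / 18² = -1.511744 eV
Energy at n = 5: E_5 = -13.6057 × 6² / 5² = -19.592208 eV

For emission (electron falling to lower state), the photon energy is:
E_photon = E_18 - E_5 = |-1.511744 - (-19.592208)|
E_photon = 18.080 eV

This energy is carried away by the emitted photon.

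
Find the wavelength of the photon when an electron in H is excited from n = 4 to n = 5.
4050.06725 nm

First, find the transition energy using E_n = -13.6057 / n² eV:
E_4 = -13.6057 / 4² = -0.85035625000 eV
E_5 = -13.6057 / 5² = -0.54422800000 eV

Photon energy: |ΔE| = |E_5 - E_4| = 0.30612825000 eV

Convert to wavelength using E = hc/λ with hc = 1239.84 eV·nm:
λ = hc/E = 1239.84 eV·nm / 0.30612825000 eV
λ = 4050.06725 nm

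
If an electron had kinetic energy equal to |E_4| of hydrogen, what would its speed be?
5.47e+05 m/s (or 0.18243% of c)

The binding energy at n = 4 for hydrogen is:
E_4 = -13.6057/4² = -0.8503563 eV
|E_4| = 0.8503563 eV

Convert to Joules:
KE = 0.8503563 eV × (1.602177 × 10⁻¹⁹ J/eV) = 1.3624e-19 J

Using KE = ½mv²:
v = √(2·KE/m_e)
v = √(2 × 1.3624e-19 J / 9.10938 × 10⁻³¹ kg)
v = 5.47e+05 m/s

This is approximately 0.18243% the speed of light.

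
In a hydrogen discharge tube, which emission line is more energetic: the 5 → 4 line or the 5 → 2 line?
5 → 2

Calculate the energy for each transition:

Transition 5 → 4:
ΔE₁ = |E_4 - E_5| = |-13.6057/4² - (-13.6057/5²)|
ΔE₁ = |-0.850356250000 - (-0.544228000000)| = 0.306128250 eV

Transition 5 → 2:
ΔE₂ = |E_2 - E_5| = |-13.6057/2² - (-13.6057/5²)|
ΔE₂ = |-3.401425000000 - (-0.544228000000)| = 2.857197000 eV

Since 2.857197000 eV > 0.306128250 eV, the transition 5 → 2 emits the more energetic photon.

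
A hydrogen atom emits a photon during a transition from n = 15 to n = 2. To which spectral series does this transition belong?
Balmer series

The spectral series in hydrogen are named based on the final (lower) energy level:
- Lyman series: n_final = 1 (ultraviolet)
- Balmer series: n_final = 2 (visible/near-UV)
- Paschen series: n_final = 3 (infrared)
- Brackett series: n_final = 4 (infrared)
- Pfund series: n_final = 5 (far infrared)

Since this transition ends at n = 2, it belongs to the Balmer series.

For reference, this 15 → 2 line has photon energy
ΔE = 13.6057 eV × (1/2² - 1/15²) = 3.3409552222 eV,
corresponding to wavelength λ = hc/ΔE = 1239.84 eV·nm / 3.3409552222 eV = 371.103447 nm in the visible/near-UV region.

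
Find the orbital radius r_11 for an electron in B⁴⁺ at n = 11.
1.2806 nm (or 12.8061 Å)

The Bohr radius formula is:
r_n = n² a₀ / Z

where a₀ = 0.0529177 nm is the Bohr radius.

For B⁴⁺ (Z = 5) at n = 11:
r_11 = 11² × 0.0529177 nm / 5
r_11 = 121 × 0.0529177 nm / 5
r_11 = 6.40304 nm / 5
r_11 = 1.2806 nm

The electron orbits at approximately 1.2806 nm from the nucleus.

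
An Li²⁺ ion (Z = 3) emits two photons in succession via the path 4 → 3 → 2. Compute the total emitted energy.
22.9596 eV

The energy levels of Li²⁺ are E_n = -13.6057 × 3² / n² eV.

First transition (4 → 3):
ΔE₁ = |E_3 - E_4|
ΔE₁ = |-13.6057000000 - (-7.6532062500)| = 5.9524938 eV

Second transition (3 → 2):
ΔE₂ = |E_2 - E_3|
ΔE₂ = |-30.6128250000 - (-13.6057000000)| = 17.0071250 eV

Total energy released:
E_total = ΔE₁ + ΔE₂ = 5.9524938 + 17.0071250 = 22.9596 eV

Note: This equals the direct transition 4 → 2: 22.9596 eV ✓
Energy is conserved regardless of the path taken.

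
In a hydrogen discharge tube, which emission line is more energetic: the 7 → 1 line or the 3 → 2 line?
7 → 1

Calculate the energy for each transition:

Transition 7 → 1:
ΔE₁ = |E_1 - E_7| = |-13.6057/1² - (-13.6057/7²)|
ΔE₁ = |-13.605700000 - (-0.277667347)| = 13.328033 eV

Transition 3 → 2:
ΔE₂ = |E_2 - E_3| = |-13.6057/2² - (-13.6057/3²)|
ΔE₂ = |-3.401425000 - (-1.511744444)| = 1.889681 eV

Since 13.328033 eV > 1.889681 eV, the transition 7 → 1 emits the more energetic photon.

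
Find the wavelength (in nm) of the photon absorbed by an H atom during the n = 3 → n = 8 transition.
954.3431 nm

First, find the transition energy using E_n = -13.6057 / n² eV:
E_3 = -13.6057 / 3² = -1.51174444 eV
E_8 = -13.6057 / 8² = -0.21258906 eV

Photon energy: |ΔE| = |E_8 - E_3| = 1.29915538 eV

Convert to wavelength using E = hc/λ with hc = 1239.84 eV·nm:
λ = hc/E = 1239.84 eV·nm / 1.29915538 eV
λ = 954.3431 nm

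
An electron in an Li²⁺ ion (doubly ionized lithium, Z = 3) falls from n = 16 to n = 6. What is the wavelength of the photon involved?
424.152498 nm

First, find the transition energy using E_n = -13.6057 Z² / n² eV:
E_16 = -13.6057 × 3² / 16² = -0.4783253906 eV
E_6 = -13.6057 × 3² / 6² = -3.4014250000 eV

Photon energy: |ΔE| = |E_6 - E_16| = 2.9230996094 eV

Convert to wavelength using E = hc/λ with hc = 1239.84 eV·nm:
λ = hc/E = 1239.84 eV·nm / 2.9230996094 eV
λ = 424.152498 nm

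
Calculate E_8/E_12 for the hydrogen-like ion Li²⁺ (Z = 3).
2.250000

Using E_n = -13.6057 Z² / n² eV with Z = 3:

E_8 = -13.6057 × 3² / 8² = -122.4513 / 64 = -1.913301562500 eV
E_12 = -13.6057 × 3² / 12² = -122.4513 / 144 = -0.850356250000 eV

The ratio is:
E_8/E_12 = (-1.913301562500) / (-0.850356250000)
E_8/E_12 = (-122.4513/64) / (-122.4513/144)
E_8/E_12 = 144/64
E_8/E_12 = 2.250000
(Note: the Z² factors cancel in the ratio.)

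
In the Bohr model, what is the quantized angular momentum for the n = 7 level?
7.38200e-34 J·s (or 7ℏ)

In the Bohr model, angular momentum is quantized:
L = nℏ

where ℏ = h/(2π) = 1.0545718e-34 J·s

For n = 7:
L = 7 × 1.0545718e-34 J·s
L = 7.38200e-34 J·s

This can also be written as L = 7ℏ.
The angular momentum is an integer multiple of the reduced Planck constant.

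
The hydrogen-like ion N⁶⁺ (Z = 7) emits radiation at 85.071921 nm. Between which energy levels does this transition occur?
n = 13 → n = 6

First, find the photon energy from the wavelength (hc = 1239.84 eV·nm):
E = hc/λ = 1239.84 eV·nm / 85.071921 nm = 14.574021 eV

The energy levels of N⁶⁺ satisfy E_n = -13.6057 × 7² / n² eV, so an emission n_i → n_f releases
ΔE = 13.6057 × 7² × (1/n_f² − 1/n_i²) eV.

Setting ΔE equal to the photon energy:
1/n_f² − 1/n_i² = 14.574021 / (13.6057 × 7²) = 0.021860617

Since 1/n_i² must be positive, we need 1/n_f² > 0.021860617, i.e. n_f ≤ 6. For each allowed n_f, solve n_i = (1/n_f² − 0.021860617)^(−1/2) and check whether it is a whole number:
  n_f = 1: 1/n_i² = 1.000000000 − 0.021860617 = 0.978139383 → n_i = 1.011  (not an integer) ✗
  n_f = 2: 1/n_i² = 0.250000000 − 0.021860617 = 0.228139383 → n_i = 2.094  (not an integer) ✗
  n_f = 3: 1/n_i² = 0.111111111 − 0.021860617 = 0.089250494 → n_i = 3.347  (not an integer) ✗
  n_f = 4: 1/n_i² = 0.062500000 − 0.021860617 = 0.040639383 → n_i = 4.961  (not an integer) ✗
  n_f = 5: 1/n_i² = 0.040000000 − 0.021860617 = 0.018139383 → n_i = 7.425  (not an integer) ✗
  n_f = 6: 1/n_i² = 0.027777778 − 0.021860617 = 0.005917161 → n_i = 13.000  → integer, n_i = 13 ✓

Only n_f = 6 gives an integer upper level, n_i = 13.

The transition is from n = 13 to n = 6 (emission).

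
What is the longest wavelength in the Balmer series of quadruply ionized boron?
26.244436 nm

The longest wavelength corresponds to the smallest energy transition in the series.
The Balmer series has all transitions ending at n_f = 2.

For B⁴⁺ (Z = 5), the first line (α-line) is the jump from n = 3 to n = 2:
E_3 = -13.6057 × 5² / 3² = -37.79361111 eV
E_2 = -13.6057 × 5² / 2² = -85.03562500 eV
ΔE = E_3 - E_2 = 47.24201389 eV

λ = hc/E = 1239.84 eV·nm / 47.24201389 eV
λ = 26.244436 nm

This is the α-line of the Balmer series in B⁴⁺.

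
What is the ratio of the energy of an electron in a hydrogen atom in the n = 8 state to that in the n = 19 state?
5.640625

Using E_n = -13.6057 Z² / n² eV with Z = 1:

E_8 = -13.6057 / 8² = -13.6057 / 64 = -0.21258906 eV
E_19 = -13.6057 / 19² = -13.6057 / 361 = -0.03768892 eV

The ratio is:
E_8/E_19 = (-0.21258906) / (-0.03768892)
E_8/E_19 = (-13.6057/64) / (-13.6057/361)
E_8/E_19 = 361/64
E_8/E_19 = 5.640625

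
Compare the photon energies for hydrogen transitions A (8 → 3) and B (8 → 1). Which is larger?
8 → 1

Calculate the energy for each transition:

Transition 8 → 3:
ΔE₁ = |E_3 - E_8| = |-13.6057/3² - (-13.6057/8²)|
ΔE₁ = |-1.511744444 - (-0.212589063)| = 1.299155 eV

Transition 8 → 1:
ΔE₂ = |E_1 - E_8| = |-13.6057/1² - (-13.6057/8²)|
ΔE₂ = |-13.605700000 - (-0.212589063)| = 13.393111 eV

Since 13.393111 eV > 1.299155 eV, the transition 8 → 1 emits the more energetic photon.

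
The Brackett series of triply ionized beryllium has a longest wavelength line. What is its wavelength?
253.1292 nm

The longest wavelength corresponds to the smallest energy transition in the series.
The Brackett series has all transitions ending at n_f = 4.

For Be³⁺ (Z = 4), the first line (α-line) is the jump from n = 5 to n = 4:
E_5 = -13.6057 × 4² / 5² = -8.70764800 eV
E_4 = -13.6057 × 4² / 4² = -13.60570000 eV
ΔE = E_5 - E_4 = 4.89805200 eV

λ = hc/E = 1239.84 eV·nm / 4.89805200 eV
λ = 253.1292 nm

This is the α-line of the Brackett series in Be³⁺.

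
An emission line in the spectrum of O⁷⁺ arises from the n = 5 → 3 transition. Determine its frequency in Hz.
1.497e+16 Hz

First, find the transition energy:
E_5 = -13.6057 × 8² / 5² = -34.8305920 eV
E_3 = -13.6057 × 8² / 3² = -96.7516444 eV
|ΔE| = |E_3 - E_5| = 61.9210524 eV

Convert to Joules: E = 61.9210524 eV × (1.602177 × 10⁻¹⁹ J/eV) = 9.92085e-18 J

Using E = hf:
f = E/h = 9.92085e-18 J / (6.62607 × 10⁻³⁴ J·s)
f = 1.497e+16 Hz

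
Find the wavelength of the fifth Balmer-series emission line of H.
396.91 nm

The lines of a series are numbered from the longest wavelength (smallest ΔE) outward; the fifth line is the transition from n = n_f + 5 to n_f.
The Balmer series has all transitions ending at n_f = 2.

For H, the fifth line (ε-line) is the jump from n = 7 to n = 2:
E_7 = -13.6057 / 7² = -0.277667 eV
E_2 = -13.6057 / 2² = -3.401425 eV
ΔE = E_7 - E_2 = 3.123758 eV

λ = hc/E = 1239.84 eV·nm / 3.123758 eV
λ = 396.91 nm

This is the ε-line of the Balmer series in H.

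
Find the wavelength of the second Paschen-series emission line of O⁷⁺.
20.02292 nm

The lines of a series are numbered from the longest wavelength (smallest ΔE) outward; the second line is the transition from n = n_f + 2 to n_f.
The Paschen series has all transitions ending at n_f = 3.

For O⁷⁺ (Z = 8), the second line (β-line) is the jump from n = 5 to n = 3:
E_5 = -13.6057 × 8² / 5² = -34.8305920 eV
E_3 = -13.6057 × 8² / 3² = -96.7516444 eV
ΔE = E_5 - E_3 = 61.9210524 eV

λ = hc/E = 1239.84 eV·nm / 61.9210524 eV
λ = 20.02292 nm

This is the β-line of the Paschen series in O⁷⁺.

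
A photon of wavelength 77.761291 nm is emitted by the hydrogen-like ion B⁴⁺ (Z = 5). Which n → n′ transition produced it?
n = 8 → n = 4

First, find the photon energy from the wavelength (hc = 1239.84 eV·nm):
E = hc/λ = 1239.84 eV·nm / 77.761291 nm = 15.944180 eV

The energy levels of B⁴⁺ satisfy E_n = -13.6057 × 5² / n² eV, so an emission n_i → n_f releases
ΔE = 13.6057 × 5² × (1/n_f² − 1/n_i²) eV.

Setting ΔE equal to the photon energy:
1/n_f² − 1/n_i² = 15.944180 / (13.6057 × 5²) = 0.046875001

Since 1/n_i² must be positive, we need 1/n_f² > 0.046875001, i.e. n_f ≤ 4. For each allowed n_f, solve n_i = (1/n_f² − 0.046875001)^(−1/2) and check whether it is a whole number:
  n_f = 1: 1/n_i² = 1.000000000 − 0.046875001 = 0.953124999 → n_i = 1.024  (not an integer) ✗
  n_f = 2: 1/n_i² = 0.250000000 − 0.046875001 = 0.203124999 → n_i = 2.219  (not an integer) ✗
  n_f = 3: 1/n_i² = 0.111111111 − 0.046875001 = 0.064236110 → n_i = 3.946  (not an integer) ✗
  n_f = 4: 1/n_i² = 0.062500000 − 0.046875001 = 0.015624999 → n_i = 8.000  → integer, n_i = 8 ✓

Only n_f = 4 gives an integer upper level, n_i = 8.

The transition is from n = 8 to n = 4 (emission).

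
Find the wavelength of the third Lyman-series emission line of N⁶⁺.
1.984 nm

The lines of a series are numbered from the longest wavelength (smallest ΔE) outward; the third line is the transition from n = n_f + 3 to n_f.
The Lyman series has all transitions ending at n_f = 1.

For N⁶⁺ (Z = 7), the third line (γ-line) is the jump from n = 4 to n = 1:
E_4 = -13.6057 × 7² / 4² = -41.66746 eV
E_1 = -13.6057 × 7² / 1² = -666.67930 eV
ΔE = E_4 - E_1 = 625.01184 eV

λ = hc/E = 1239.84 eV·nm / 625.01184 eV
λ = 1.984 nm

This is the γ-line of the Lyman series in N⁶⁺.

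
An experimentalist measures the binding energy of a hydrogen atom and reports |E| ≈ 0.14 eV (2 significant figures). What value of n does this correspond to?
n = 10

The exact energy levels follow E_n = -13.6057 eV / n².

The measured value (-0.14 eV) is reported to only 2 significant figures, so we must test candidate n values and see which one matches to that precision.

Candidate energies:
  n = 8:  E = -13.6057/8² = -0.21259 eV
  n = 9:  E = -13.6057/9² = -0.16797 eV
  n = 10:  E = -13.6057/10² = -0.13606 eV  ← matches
  n = 11:  E = -13.6057/11² = -0.11244 eV
  n = 12:  E = -13.6057/12² = -0.09448 eV

Checking against the measurement of -0.14 eV (2 sig figs), only n = 10 agrees:
E_10 = -0.13606 eV, which rounds to -0.14 eV ✓

Therefore n = 10.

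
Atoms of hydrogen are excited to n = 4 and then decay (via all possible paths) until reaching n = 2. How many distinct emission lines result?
3

The electron can occupy levels n = 2, 3, ..., 4 during de-excitation — that is m = 4 - 2 + 1 = 3 distinct levels.

The number of distinct spectral lines equals the number of ways to choose 2 of these m levels (each pair gives one possible emission transition):

Number of lines = m(m-1)/2 = 3×2/2 = 3

These correspond to all possible transitions between the 3 levels:
4 → 3, 4 → 2, 3 → 2

Each transition produces a photon with a unique energy (and thus wavelength). This count does not depend on Z.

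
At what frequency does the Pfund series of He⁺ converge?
5.26375e+14 Hz

The series limit corresponds to the transition from n = ∞ to n = 5.
This is the highest energy (shortest wavelength) transition in the Pfund series.

E_∞ = 0 eV
E_5 = -13.6057 × 2² / 5² = -2.17691200 eV

Energy at series limit:
ΔE = E_∞ - E_5 = 0 - (-2.17691200) = 2.17691200 eV
E = 2.17691200 eV × (1.602177 × 10⁻¹⁹ J/eV) = 3.4877983e-19 J
f = E/h = 3.4877983e-19 J / (6.62607 × 10⁻³⁴ J·s) = 5.26375e+14 Hz

This energy equals the ionization energy from the n = 5 state of He⁺.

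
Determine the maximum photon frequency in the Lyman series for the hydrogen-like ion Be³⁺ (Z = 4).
5.26375e+16 Hz

The series limit corresponds to the transition from n = ∞ to n = 1.
This is the highest energy (shortest wavelength) transition in the Lyman series.

E_∞ = 0 eV
E_1 = -13.6057 × 4² / 1² = -217.6912000 eV

Energy at series limit:
ΔE = E_∞ - E_1 = 0 - (-217.6912000) = 217.6912000 eV
E = 217.6912000 eV × (1.602177 × 10⁻¹⁹ J/eV) = 3.4877983e-17 J
f = E/h = 3.4877983e-17 J / (6.62607 × 10⁻³⁴ J·s) = 5.26375e+16 Hz

This energy equals the ionization energy from the n = 1 state of Be³⁺.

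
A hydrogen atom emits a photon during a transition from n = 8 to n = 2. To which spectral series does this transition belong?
Balmer series

The spectral series in hydrogen are named based on the final (lower) energy level:
- Lyman series: n_final = 1 (ultraviolet)
- Balmer series: n_final = 2 (visible/near-UV)
- Paschen series: n_final = 3 (infrared)
- Brackett series: n_final = 4 (infrared)
- Pfund series: n_final = 5 (far infrared)

Since this transition ends at n = 2, it belongs to the Balmer series.

For reference, this 8 → 2 line has photon energy
ΔE = 13.6057 eV × (1/2² - 1/8²) = 3.188835938 eV,
corresponding to wavelength λ = hc/ΔE = 1239.84 eV·nm / 3.188835938 eV = 388.80646 nm in the visible/near-UV region.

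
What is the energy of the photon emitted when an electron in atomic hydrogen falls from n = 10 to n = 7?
0.141610 eV

The energy levels are E_n = -13.6057 eV / n².

Energy at n = 10: E_10 = -13.6057 / 10² = -0.136057000 eV
Energy at n = 7: E_7 = -13.6057 / 7² = -0.277667347 eV

For emission (electron falling to lower state), the photon energy is:
E_photon = E_10 - E_7 = |-0.136057000 - (-0.277667347)|
E_photon = 0.141610 eV

This energy is carried away by the emitted photon.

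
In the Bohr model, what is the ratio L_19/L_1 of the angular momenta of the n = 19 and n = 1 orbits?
19.000

In the Bohr model, L_n = nℏ, so the ratio is purely the ratio of quantum numbers:

L_19/L_1 = 19ℏ / 1ℏ = 19/1 = 19.000

The angular momentum scales linearly with n.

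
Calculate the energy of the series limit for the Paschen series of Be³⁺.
24.188 eV

The series limit corresponds to the transition from n = ∞ to n = 3.
This is the highest energy (shortest wavelength) transition in the Paschen series.

E_∞ = 0 eV
E_3 = -13.6057 × 4² / 3² = -24.188 eV

Energy at series limit:
ΔE = E_∞ - E_3 = 0 - (-24.188) = 24.188 eV

This energy equals the ionization energy from the n = 3 state of Be³⁺.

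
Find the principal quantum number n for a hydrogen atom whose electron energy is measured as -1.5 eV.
n = 3

The exact energy levels follow E_n = -13.6057 eV / n².

The measured value (-1.5 eV) is reported to only 2 significant figures, so we must test candidate n values and see which one matches to that precision.

Candidate energies:
  n = 1:  E = -13.6057/1² = -13.60570 eV
  n = 2:  E = -13.6057/2² = -3.40143 eV
  n = 3:  E = -13.6057/3² = -1.51174 eV  ← matches
  n = 4:  E = -13.6057/4² = -0.85036 eV
  n = 5:  E = -13.6057/5² = -0.54423 eV

Checking against the measurement of -1.5 eV (2 sig figs), only n = 3 agrees:
E_3 = -1.51174 eV, which rounds to -1.5 eV ✓

Therefore n = 3.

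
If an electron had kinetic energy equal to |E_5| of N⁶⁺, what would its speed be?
3.06277e+06 m/s (or 1.02163% of c)

The binding energy at n = 5 for N⁶⁺ is:
E_5 = -13.6057 × 7²/5² = -26.6671720 eV
|E_5| = 26.6671720 eV

Convert to Joules:
KE = 26.6671720 eV × (1.602177 × 10⁻¹⁹ J/eV) = 4.2725530e-18 J

Using KE = ½mv²:
v = √(2·KE/m_e)
v = √(2 × 4.2725530e-18 J / 9.10938 × 10⁻³¹ kg)
v = 3.06277e+06 m/s

This is approximately 1.02163% the speed of light.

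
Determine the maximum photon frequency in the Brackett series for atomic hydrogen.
2.056e+14 Hz

The series limit corresponds to the transition from n = ∞ to n = 4.
This is the highest energy (shortest wavelength) transition in the Brackett series.

E_∞ = 0 eV
E_4 = -13.6057 / 4² = -0.8503563 eV

Energy at series limit:
ΔE = E_∞ - E_4 = 0 - (-0.8503563) = 0.8503563 eV
E = 0.8503563 eV × (1.602177 × 10⁻¹⁹ J/eV) = 1.36242e-19 J
f = E/h = 1.36242e-19 J / (6.62607 × 10⁻³⁴ J·s) = 2.056e+14 Hz

This energy equals the ionization energy from the n = 4 state of hydrogen.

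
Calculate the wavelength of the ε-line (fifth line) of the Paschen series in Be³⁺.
59.646 nm

The lines of a series are numbered from the longest wavelength (smallest ΔE) outward; the fifth line is the transition from n = n_f + 5 to n_f.
The Paschen series has all transitions ending at n_f = 3.

For Be³⁺ (Z = 4), the fifth line (ε-line) is the jump from n = 8 to n = 3:
E_8 = -13.6057 × 4² / 8² = -3.40143 eV
E_3 = -13.6057 × 4² / 3² = -24.18791 eV
ΔE = E_8 - E_3 = 20.78648 eV

λ = hc/E = 1239.84 eV·nm / 20.78648 eV
λ = 59.646 nm

This is the ε-line of the Paschen series in Be³⁺.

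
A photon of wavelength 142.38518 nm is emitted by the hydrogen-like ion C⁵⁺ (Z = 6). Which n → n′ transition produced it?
n = 10 → n = 6

First, find the photon energy from the wavelength (hc = 1239.84 eV·nm):
E = hc/λ = 1239.84 eV·nm / 142.38518 nm = 8.7076478 eV

The energy levels of C⁵⁺ satisfy E_n = -13.6057 × 6² / n² eV, so an emission n_i → n_f releases
ΔE = 13.6057 × 6² × (1/n_f² − 1/n_i²) eV.

Setting ΔE equal to the photon energy:
1/n_f² − 1/n_i² = 8.7076478 / (13.6057 × 6²) = 0.017777777

Since 1/n_i² must be positive, we need 1/n_f² > 0.017777777, i.e. n_f ≤ 7. For each allowed n_f, solve n_i = (1/n_f² − 0.017777777)^(−1/2) and check whether it is a whole number:
  n_f = 1: 1/n_i² = 1.000000000 − 0.017777777 = 0.982222223 → n_i = 1.009  (not an integer) ✗
  n_f = 2: 1/n_i² = 0.250000000 − 0.017777777 = 0.232222223 → n_i = 2.075  (not an integer) ✗
  n_f = 3: 1/n_i² = 0.111111111 − 0.017777777 = 0.093333334 → n_i = 3.273  (not an integer) ✗
  n_f = 4: 1/n_i² = 0.062500000 − 0.017777777 = 0.044722223 → n_i = 4.729  (not an integer) ✗
  n_f = 5: 1/n_i² = 0.040000000 − 0.017777777 = 0.022222223 → n_i = 6.708  (not an integer) ✗
  n_f = 6: 1/n_i² = 0.027777778 − 0.017777777 = 0.010000001 → n_i = 10.000  → integer, n_i = 10 ✓
  n_f = 7: 1/n_i² = 0.020408163 − 0.017777777 = 0.002630386 → n_i = 19.498  (not an integer) ✗

Only n_f = 6 gives an integer upper level, n_i = 10.

The transition is from n = 10 to n = 6 (emission).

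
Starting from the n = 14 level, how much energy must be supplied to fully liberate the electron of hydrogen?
0.06942 eV

The ionization energy is the energy needed to remove the electron completely (n → ∞).

For hydrogen, E_n = -13.6057 eV / n².

At n = 14: E_14 = -13.6057 / 14² = -0.06941684 eV
At n = ∞: E_∞ = 0 eV

Ionization energy = E_∞ - E_14 = 0 - (-0.06941684) = 0.06941684 eV
Ionization energy ≈ 0.06942 eV

This is also called the binding energy of the electron in state n = 14.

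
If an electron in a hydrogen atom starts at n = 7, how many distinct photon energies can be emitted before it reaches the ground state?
21

The electron can occupy levels n = 1, 2, ..., 7 during de-excitation — that is m = 7 - 1 + 1 = 7 distinct levels.

The number of distinct spectral lines equals the number of ways to choose 2 of these m levels (each pair gives one possible emission transition):

Number of lines = m(m-1)/2 = 7×6/2 = 21

These correspond to all possible transitions between the 7 levels:
7 → 6, 7 → 5, 7 → 4, 7 → 3, 7 → 2, 7 → 1, 6 → 5, 6 → 4...

Each transition produces a photon with a unique energy (and thus wavelength). This count does not depend on Z.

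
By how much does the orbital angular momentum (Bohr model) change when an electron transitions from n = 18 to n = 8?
1.05e-33 J·s (or 10ℏ)

In the Bohr model, L_n = nℏ where ℏ = 1.0546e-34 J·s.

L_18 = 18ℏ = 1.8983e-33 J·s
L_8 = 8ℏ = 8.4368e-34 J·s

ΔL = L_18 - L_8 = (18 - 8)ℏ = 10ℏ
ΔL = 10 × 1.0546e-34 J·s = 1.05e-33 J·s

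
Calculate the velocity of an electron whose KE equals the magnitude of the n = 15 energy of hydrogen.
1.46e+05 m/s (or 0.048649% of c)

The binding energy at n = 15 for hydrogen is:
E_15 = -13.6057/15² = -0.06046978 eV
|E_15| = 0.06046978 eV

Convert to Joules:
KE = 0.06046978 eV × (1.602177 × 10⁻¹⁹ J/eV) = 9.6883e-21 J

Using KE = ½mv²:
v = √(2·KE/m_e)
v = √(2 × 9.6883e-21 J / 9.10938 × 10⁻³¹ kg)
v = 1.46e+05 m/s

This is approximately 0.048649% the speed of light.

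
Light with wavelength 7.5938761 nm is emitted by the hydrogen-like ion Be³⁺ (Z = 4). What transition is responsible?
n = 2 → n = 1

First, find the photon energy from the wavelength (hc = 1239.84 eV·nm):
E = hc/λ = 1239.84 eV·nm / 7.5938761 nm = 163.26840 eV

The energy levels of Be³⁺ satisfy E_n = -13.6057 × 4² / n² eV, so an emission n_i → n_f releases
ΔE = 13.6057 × 4² × (1/n_f² − 1/n_i²) eV.

Setting ΔE equal to the photon energy:
1/n_f² − 1/n_i² = 163.26840 / (13.6057 × 4²) = 0.75000000

Since 1/n_i² must be positive, we need 1/n_f² > 0.75000000, i.e. n_f ≤ 1. For each allowed n_f, solve n_i = (1/n_f² − 0.75000000)^(−1/2) and check whether it is a whole number:
  n_f = 1: 1/n_i² = 1.00000000 − 0.75000000 = 0.25000000 → n_i = 2.000  → integer, n_i = 2 ✓

Only n_f = 1 gives an integer upper level, n_i = 2.

The transition is from n = 2 to n = 1 (emission).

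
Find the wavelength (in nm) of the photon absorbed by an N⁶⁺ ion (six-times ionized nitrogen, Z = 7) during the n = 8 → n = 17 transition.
152.8776 nm

First, find the transition energy using E_n = -13.6057 Z² / n² eV:
E_8 = -13.6057 × 7² / 8² = -10.41686406 eV
E_17 = -13.6057 × 7² / 17² = -2.30684879 eV

Photon energy: |ΔE| = |E_17 - E_8| = 8.11001527 eV

Convert to wavelength using E = hc/λ with hc = 1239.84 eV·nm:
λ = hc/E = 1239.84 eV·nm / 8.11001527 eV
λ = 152.8776 nm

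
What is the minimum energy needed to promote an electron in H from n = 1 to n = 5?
13.06 eV

The energy levels of a hydrogen-like atom are E_n = -13.6057 eV / n².

Energy at n = 1: E_1 = -13.6057 / 1² = -13.60570 eV
Energy at n = 5: E_5 = -13.6057 / 5² = -0.54423 eV

The excitation energy is the difference:
ΔE = E_5 - E_1
ΔE = -0.54423 - (-13.60570)
ΔE = 13.06 eV

Since this is positive, energy must be absorbed (photon absorption).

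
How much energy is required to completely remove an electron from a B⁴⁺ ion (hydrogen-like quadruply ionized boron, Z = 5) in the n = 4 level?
21.26 eV

The ionization energy is the energy needed to remove the electron completely (n → ∞).

For a hydrogen-like ion with Z = 5, E_n = -13.6057 Z² / n² eV.

At n = 4: E_4 = -13.6057 × 5² / 4² = -21.25891 eV
At n = ∞: E_∞ = 0 eV

Ionization energy = E_∞ - E_4 = 0 - (-21.25891) = 21.25891 eV
Ionization energy ≈ 21.26 eV

This is also called the binding energy of the electron in state n = 4.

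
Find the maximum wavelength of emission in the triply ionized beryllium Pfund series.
465.98785 nm

The longest wavelength corresponds to the smallest energy transition in the series.
The Pfund series has all transitions ending at n_f = 5.

For Be³⁺ (Z = 4), the first line (α-line) is the jump from n = 6 to n = 5:
E_6 = -13.6057 × 4² / 6² = -6.046977778 eV
E_5 = -13.6057 × 4² / 5² = -8.707648000 eV
ΔE = E_6 - E_5 = 2.660670222 eV

λ = hc/E = 1239.84 eV·nm / 2.660670222 eV
λ = 465.98785 nm

This is the α-line of the Pfund series in Be³⁺.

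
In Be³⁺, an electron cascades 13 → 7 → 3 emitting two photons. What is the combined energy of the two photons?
22.89980 eV

The energy levels of Be³⁺ are E_n = -13.6057 × 4² / n² eV.

First transition (13 → 7):
ΔE₁ = |E_7 - E_13|
ΔE₁ = |-4.44267755102 - (-1.28811360947)| = 3.15456394 eV

Second transition (7 → 3):
ΔE₂ = |E_3 - E_7|
ΔE₂ = |-24.18791111111 - (-4.44267755102)| = 19.74523356 eV

Total energy released:
E_total = ΔE₁ + ΔE₂ = 3.15456394 + 19.74523356 = 22.89980 eV

Note: This equals the direct transition 13 → 3: 22.89980 eV ✓
Energy is conserved regardless of the path taken.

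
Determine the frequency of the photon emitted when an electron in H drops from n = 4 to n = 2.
6.17e+14 Hz

First, find the transition energy:
E_4 = -13.6057 / 4² = -0.8503563 eV
E_2 = -13.6057 / 2² = -3.4014250 eV
|ΔE| = |E_2 - E_4| = 2.5510687 eV

Convert to Joules: E = 2.5510687 eV × (1.602177 × 10⁻¹⁹ J/eV) = 4.0873e-19 J

Using E = hf:
f = E/h = 4.0873e-19 J / (6.62607 × 10⁻³⁴ J·s)
f = 6.17e+14 Hz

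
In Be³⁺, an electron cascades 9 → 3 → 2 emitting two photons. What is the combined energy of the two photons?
51.735 eV

The energy levels of Be³⁺ are E_n = -13.6057 × 4² / n² eV.

First transition (9 → 3):
ΔE₁ = |E_3 - E_9|
ΔE₁ = |-24.187911111 - (-2.687545679)| = 21.500365 eV

Second transition (3 → 2):
ΔE₂ = |E_2 - E_3|
ΔE₂ = |-54.422800000 - (-24.187911111)| = 30.234889 eV

Total energy released:
E_total = ΔE₁ + ΔE₂ = 21.500365 + 30.234889 = 51.735 eV

Note: This equals the direct transition 9 → 2: 51.735 eV ✓
Energy is conserved regardless of the path taken.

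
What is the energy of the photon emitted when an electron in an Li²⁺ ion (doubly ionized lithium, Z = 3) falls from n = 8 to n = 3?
11.69 eV

The energy levels are E_n = -13.6057 Z² eV / n².

Energy at n = 8: E_8 = -13.6057 × 3² / 8² = -1.91330 eV
Energy at n = 3: E_3 = -13.6057 × 3² / 3² = -13.60570 eV

For emission (electron falling to lower state), the photon energy is:
E_photon = E_8 - E_3 = |-1.91330 - (-13.60570)|
E_photon = 11.69 eV

This energy is carried away by the emitted photon.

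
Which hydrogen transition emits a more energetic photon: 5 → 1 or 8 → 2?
5 → 1

Calculate the energy for each transition:

Transition 5 → 1:
ΔE₁ = |E_1 - E_5| = |-13.6057/1² - (-13.6057/5²)|
ΔE₁ = |-13.6057000000 - (-0.5442280000)| = 13.0614720 eV

Transition 8 → 2:
ΔE₂ = |E_2 - E_8| = |-13.6057/2² - (-13.6057/8²)|
ΔE₂ = |-3.4014250000 - (-0.2125890625)| = 3.1888359 eV

Since 13.0614720 eV > 3.1888359 eV, the transition 5 → 1 emits the more energetic photon.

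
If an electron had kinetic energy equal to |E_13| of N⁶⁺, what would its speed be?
1.1780e+06 m/s (or 0.392935% of c)

The binding energy at n = 13 for N⁶⁺ is:
E_13 = -13.6057 × 7²/13² = -3.94484793 eV
|E_13| = 3.94484793 eV

Convert to Joules:
KE = 3.94484793 eV × (1.602177 × 10⁻¹⁹ J/eV) = 6.320345e-19 J

Using KE = ½mv²:
v = √(2·KE/m_e)
v = √(2 × 6.320345e-19 J / 9.10938 × 10⁻³¹ kg)
v = 1.1780e+06 m/s

This is approximately 0.392935% the speed of light.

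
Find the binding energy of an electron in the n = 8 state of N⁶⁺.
10.42 eV

The ionization energy is the energy needed to remove the electron completely (n → ∞).

For a hydrogen-like ion with Z = 7, E_n = -13.6057 Z² / n² eV.

At n = 8: E_8 = -13.6057 × 7² / 8² = -10.41686 eV
At n = ∞: E_∞ = 0 eV

Ionization energy = E_∞ - E_8 = 0 - (-10.41686) = 10.41686 eV
Ionization energy ≈ 10.42 eV

This is also called the binding energy of the electron in state n = 8.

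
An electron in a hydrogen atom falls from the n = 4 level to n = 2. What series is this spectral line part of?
Balmer series

The spectral series in hydrogen are named based on the final (lower) energy level:
- Lyman series: n_final = 1 (ultraviolet)
- Balmer series: n_final = 2 (visible/near-UV)
- Paschen series: n_final = 3 (infrared)
- Brackett series: n_final = 4 (infrared)
- Pfund series: n_final = 5 (far infrared)

Since this transition ends at n = 2, it belongs to the Balmer series.

For reference, this 4 → 2 line has photon energy
ΔE = 13.6057 eV × (1/2² - 1/4²) = 2.55106875 eV,
corresponding to wavelength λ = hc/ΔE = 1239.84 eV·nm / 2.55106875 eV = 486.0081 nm in the visible/near-UV region.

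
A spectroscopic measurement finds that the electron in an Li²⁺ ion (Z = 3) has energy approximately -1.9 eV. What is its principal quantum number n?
n = 8

The exact energy levels follow E_n = -13.6057 Z² / n² eV with Z = 3.

The measured value (-1.9 eV) is reported to only 2 significant figures, so we must test candidate n values and see which one matches to that precision.

Candidate energies:
  n = 6:  E = -13.6057 × 3² / 6² = -3.40143 eV
  n = 7:  E = -13.6057 × 3² / 7² = -2.49901 eV
  n = 8:  E = -13.6057 × 3² / 8² = -1.91330 eV  ← matches
  n = 9:  E = -13.6057 × 3² / 9² = -1.51174 eV
  n = 10:  E = -13.6057 × 3² / 10² = -1.22451 eV

Checking against the measurement of -1.9 eV (2 sig figs), only n = 8 agrees:
E_8 = -1.91330 eV, which rounds to -1.9 eV ✓

Therefore n = 8.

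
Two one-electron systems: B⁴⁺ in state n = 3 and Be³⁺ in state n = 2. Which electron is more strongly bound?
Be³⁺ at n = 2 (E = -54.42 eV)

Using E_n = -13.6057 Z² / n² eV:

B⁴⁺ (Z = 5) at n = 3:
E = -13.6057 × 5² / 3² = -13.6057 × 25 / 9 = -37.79361 eV

Be³⁺ (Z = 4) at n = 2:
E = -13.6057 × 4² / 2² = -13.6057 × 16 / 4 = -54.42280 eV

Since -54.42280 eV < -37.79361 eV,
Be³⁺ at n = 2 is more tightly bound (requires more energy to ionize).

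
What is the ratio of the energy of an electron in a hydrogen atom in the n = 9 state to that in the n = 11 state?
1.4938

Using E_n = -13.6057 Z² / n² eV with Z = 1:

E_9 = -13.6057 / 9² = -13.6057 / 81 = -0.1679716049 eV
E_11 = -13.6057 / 11² = -13.6057 / 121 = -0.1124438017 eV

The ratio is:
E_9/E_11 = (-0.1679716049) / (-0.1124438017)
E_9/E_11 = (-13.6057/81) / (-13.6057/121)
E_9/E_11 = 121/81
E_9/E_11 = 1.4938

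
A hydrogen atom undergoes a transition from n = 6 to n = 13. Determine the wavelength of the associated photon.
4168.52 nm

First, find the transition energy using E_n = -13.6057 / n² eV:
E_6 = -13.6057 / 6² = -0.37793611 eV
E_13 = -13.6057 / 13² = -0.08050710 eV

Photon energy: |ΔE| = |E_13 - E_6| = 0.29742901 eV

Convert to wavelength using E = hc/λ with hc = 1239.84 eV·nm:
λ = hc/E = 1239.84 eV·nm / 0.29742901 eV
λ = 4168.52 nm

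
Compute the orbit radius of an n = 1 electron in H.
0.0529 nm (or 0.5292 Å)

The Bohr radius formula is:
r_n = n² a₀ / Z

where a₀ = 0.0529177 nm is the Bohr radius.

For H (Z = 1) at n = 1:
r_1 = 1² × 0.0529177 nm / 1
r_1 = 1 × 0.0529177 nm / 1
r_1 = 0.05292 nm / 1
r_1 = 0.0529 nm

The electron orbits at approximately 0.0529 nm from the nucleus.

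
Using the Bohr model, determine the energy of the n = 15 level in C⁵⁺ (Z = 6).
-2.176912 eV

For hydrogen-like ions, the energy levels scale with Z²:
E_n = -13.6057 Z² / n² eV

For C⁵⁺ (Z = 6) at n = 15:
E_15 = -13.6057 × 6² / 15²
E_15 = -13.6057 × 36 / 225
E_15 = -489.8052 / 225
E_15 = -2.176912 eV

The energy is 36 times more negative than hydrogen at the same n due to the stronger nuclear charge.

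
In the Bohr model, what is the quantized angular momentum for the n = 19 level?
2.0037e-33 J·s (or 19ℏ)

In the Bohr model, angular momentum is quantized:
L = nℏ

where ℏ = h/(2π) = 1.054572e-34 J·s

For n = 19:
L = 19 × 1.054572e-34 J·s
L = 2.0037e-33 J·s

This can also be written as L = 19ℏ.
The angular momentum is an integer multiple of the reduced Planck constant.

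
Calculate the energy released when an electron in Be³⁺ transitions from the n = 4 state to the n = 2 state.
40.817 eV

The energy levels are E_n = -13.6057 Z² eV / n².

Energy at n = 4: E_4 = -13.6057 × 4² / 4² = -13.605700 eV
Energy at n = 2: E_2 = -13.6057 × 4² / 2² = -54.422800 eV

For emission (electron falling to lower state), the photon energy is:
E_photon = E_4 - E_2 = |-13.605700 - (-54.422800)|
E_photon = 40.817 eV

This energy is carried away by the emitted photon.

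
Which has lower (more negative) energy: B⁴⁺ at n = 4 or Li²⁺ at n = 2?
Li²⁺ at n = 2 (E = -30.613 eV)

Using E_n = -13.6057 Z² / n² eV:

B⁴⁺ (Z = 5) at n = 4:
E = -13.6057 × 5² / 4² = -13.6057 × 25 / 16 = -21.258906 eV

Li²⁺ (Z = 3) at n = 2:
E = -13.6057 × 3² / 2² = -13.6057 × 9 / 4 = -30.612825 eV

Since -30.612825 eV < -21.258906 eV,
Li²⁺ at n = 2 is more tightly bound (requires more energy to ionize).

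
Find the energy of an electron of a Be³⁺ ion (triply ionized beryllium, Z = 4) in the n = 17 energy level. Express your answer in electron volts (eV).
-0.753 eV

The energy levels of a hydrogen-like atom are given by:
E_n = -13.6057 Z² / n² eV  (with Z = 4 for Be³⁺)

For n = 17:
E_17 = -13.6057 × 4² / 17²
E_17 = -13.6057 × 16 / 289
E_17 = -0.753 eV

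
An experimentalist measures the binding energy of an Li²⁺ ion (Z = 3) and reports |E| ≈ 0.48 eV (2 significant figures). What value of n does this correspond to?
n = 16

The exact energy levels follow E_n = -13.6057 Z² / n² eV with Z = 3.

The measured value (-0.48 eV) is reported to only 2 significant figures, so we must test candidate n values and see which one matches to that precision.

Candidate energies:
  n = 14:  E = -13.6057 × 3² / 14² = -0.624752 eV
  n = 15:  E = -13.6057 × 3² / 15² = -0.544228 eV
  n = 16:  E = -13.6057 × 3² / 16² = -0.478325 eV  ← matches
  n = 17:  E = -13.6057 × 3² / 17² = -0.423707 eV
  n = 18:  E = -13.6057 × 3² / 18² = -0.377936 eV

Checking against the measurement of -0.48 eV (2 sig figs), only n = 16 agrees:
E_16 = -0.478325 eV, which rounds to -0.48 eV ✓

Therefore n = 16.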